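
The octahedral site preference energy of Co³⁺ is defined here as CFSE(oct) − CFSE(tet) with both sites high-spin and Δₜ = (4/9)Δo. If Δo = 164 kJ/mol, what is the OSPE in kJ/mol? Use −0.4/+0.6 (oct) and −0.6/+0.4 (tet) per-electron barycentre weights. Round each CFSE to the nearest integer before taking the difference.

-22

Co is in group 9, so Co³⁺ is d⁶ (9 − 3 = 6).
Octahedral (high-spin): t2g^4 e_g^2, CFSE = 4(−0.4) + 2(+0.6) = -0.4Δo = -0.4 × 164 = -66 kJ/mol.
Tetrahedral e^3 t2^3 gives -0.6Δₜ = -0.6 × (4/9) × 164 = -44 kJ/mol.
OSPE = -66 − (-44) = -22 kJ/mol.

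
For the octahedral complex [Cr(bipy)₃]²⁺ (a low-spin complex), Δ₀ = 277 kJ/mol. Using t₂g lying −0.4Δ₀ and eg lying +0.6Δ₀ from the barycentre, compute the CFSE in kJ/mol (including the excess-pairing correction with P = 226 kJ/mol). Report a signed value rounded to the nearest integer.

-217

bipy is neutral, so the +2 overall charge sits on Cr: oxidation state +2.
Group 6 minus oxidation state +2 gives a d⁴ configuration for Cr²⁺.
Configuration: t₂g⁴ eg⁰.
The orbital stabilization is -1.6Δ₀ = -1.6 × 277 = -443 kJ/mol.
High-spin d⁴ would be t₂g³ eg¹ with 0 pairs; low-spin has 1, so 1 excess pair costs +1P = +226 kJ/mol.
Overall CFSE = -443 + 226 = -217 kJ/mol.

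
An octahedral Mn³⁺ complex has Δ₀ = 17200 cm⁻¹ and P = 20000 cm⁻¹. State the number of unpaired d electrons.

Mn sits in group 7; removing 3 electrons leaves Mn³⁺ with 7 − 3 = 4 d electrons.
Since Δ₀ = 17200 cm⁻¹ < P = 20000 cm⁻¹, the complex adopts the high-spin configuration.
Filling d⁴ accordingly: t₂g³ eg¹.
Unpaired electrons: 4.

4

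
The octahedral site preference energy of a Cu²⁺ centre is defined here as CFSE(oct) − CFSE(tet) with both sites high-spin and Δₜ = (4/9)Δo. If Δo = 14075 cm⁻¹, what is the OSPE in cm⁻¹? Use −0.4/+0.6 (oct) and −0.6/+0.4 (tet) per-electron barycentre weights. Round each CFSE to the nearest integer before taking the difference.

-5943

Cu is in group 11, so Cu²⁺ is d⁹ (11 − 2 = 9).
Octahedral (high-spin): t₂g⁶ eg³, CFSE = 6(−0.4) + 3(+0.6) = -0.6Δo = -0.6 × 14075 = -8445 cm⁻¹.
In a tetrahedral site the filling is e⁴ t₂⁵: CFSE(tet) = -0.4Δₜ = -0.4 × (4/9)(14075) = -2502 cm⁻¹.
Subtracting, OSPE = -8445 − (-2502) = -5943 cm⁻¹.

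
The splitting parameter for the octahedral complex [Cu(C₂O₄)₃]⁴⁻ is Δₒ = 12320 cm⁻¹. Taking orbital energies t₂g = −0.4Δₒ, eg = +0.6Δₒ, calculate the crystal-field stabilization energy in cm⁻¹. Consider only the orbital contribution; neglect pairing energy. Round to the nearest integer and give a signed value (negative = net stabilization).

Each C₂O₄²⁻ contributes -2; 3 × (-2) = -6. With overall charge -4, Cu is in the +2 oxidation state.
Cu is in group 11, so Cu²⁺ is d⁹ (11 − 2 = 9).
Configuration: t₂g⁶ eg³.
Orbital CFSE = 6(-0.4) + 3(0.6) = -0.6Δₒ = -0.6 × 12320 = -7392 cm⁻¹.

-7392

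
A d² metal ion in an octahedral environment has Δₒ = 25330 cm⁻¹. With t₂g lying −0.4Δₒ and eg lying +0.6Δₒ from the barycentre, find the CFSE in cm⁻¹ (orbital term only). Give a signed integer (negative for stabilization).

-20264

Electron filling gives t₂g² eg⁰.
The orbital stabilization is -0.8Δₒ = -0.8 × 25330 = -20264 cm⁻¹.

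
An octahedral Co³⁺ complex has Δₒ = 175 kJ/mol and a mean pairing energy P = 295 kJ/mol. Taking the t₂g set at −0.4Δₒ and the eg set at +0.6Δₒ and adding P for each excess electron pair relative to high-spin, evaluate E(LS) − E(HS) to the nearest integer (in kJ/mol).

Co sits in group 9; removing 3 electrons leaves Co³⁺ with 9 − 3 = 6 d electrons.
In the high-spin limit (t₂g⁴ eg²) the orbital term is -0.4Δₒ = -70 kJ/mol, with no excess pairing.
Low-spin t₂g⁶ eg⁰ gives -2.4Δₒ = -420 kJ/mol, but forming 2 extra pairs costs 2P = 590 kJ/mol, so E(LS) = -420 + 590 = 170 kJ/mol.
Thus E(LS) − E(HS) = 240 kJ/mol.

240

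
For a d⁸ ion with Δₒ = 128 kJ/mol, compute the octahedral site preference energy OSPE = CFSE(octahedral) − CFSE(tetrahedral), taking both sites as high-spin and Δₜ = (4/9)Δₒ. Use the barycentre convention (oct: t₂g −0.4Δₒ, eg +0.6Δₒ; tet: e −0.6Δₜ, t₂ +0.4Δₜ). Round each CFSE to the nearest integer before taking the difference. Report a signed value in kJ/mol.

-108

Octahedral (high-spin): t2g^6 e_g^2, CFSE = 6(−0.4) + 2(+0.6) = -1.2Δₒ = -1.2 × 128 = -154 kJ/mol.
Tetrahedral: e^4 t2^4, CFSE = 4(−0.6) + 4(+0.4) = -0.8Δₜ = -0.8 × (4/9) × 128 = -46 kJ/mol.
OSPE = CFSE(oct) − CFSE(tet) = -154 − (-46) = -108 kJ/mol.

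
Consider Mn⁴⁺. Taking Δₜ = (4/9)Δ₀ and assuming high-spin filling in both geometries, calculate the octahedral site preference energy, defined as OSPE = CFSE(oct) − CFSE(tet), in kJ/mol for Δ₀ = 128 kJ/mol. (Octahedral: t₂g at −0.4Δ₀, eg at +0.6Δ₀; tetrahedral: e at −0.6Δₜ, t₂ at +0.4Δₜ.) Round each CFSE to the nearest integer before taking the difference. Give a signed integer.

Mn sits in group 7; removing 4 electrons leaves Mn⁴⁺ with 7 − 4 = 3 d electrons.
Octahedral (high-spin): t2g^3 e_g^0, CFSE = 3(−0.4) + 0(+0.6) = -1.2Δ₀ = -1.2 × 128 = -154 kJ/mol.
In a tetrahedral site the filling is e^2 t2^1: CFSE(tet) = -0.8Δₜ = -0.8 × (4/9)(128) = -46 kJ/mol.
OSPE = CFSE(oct) − CFSE(tet) = -154 − (-46) = -108 kJ/mol.

-108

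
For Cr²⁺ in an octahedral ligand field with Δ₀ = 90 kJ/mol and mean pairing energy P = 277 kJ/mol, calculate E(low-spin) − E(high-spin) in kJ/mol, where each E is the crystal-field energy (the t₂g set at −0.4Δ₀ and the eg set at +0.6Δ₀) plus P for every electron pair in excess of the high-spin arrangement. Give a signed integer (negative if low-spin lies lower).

Cr sits in group 6; removing 2 electrons leaves Cr²⁺ with 6 − 2 = 4 d electrons.
High-spin: t₂g³ eg¹, CFSE = -0.6Δ₀ = -54 kJ/mol.
For low-spin the configuration is t₂g⁴ eg⁰: orbital energy -1.6 × 90 = -144 kJ/mol, and 1 additional pair relative to high-spin adds 277 kJ/mol, giving 133 kJ/mol.
The difference is 133 − (-54) = 187 kJ/mol, so high-spin lies lower.

187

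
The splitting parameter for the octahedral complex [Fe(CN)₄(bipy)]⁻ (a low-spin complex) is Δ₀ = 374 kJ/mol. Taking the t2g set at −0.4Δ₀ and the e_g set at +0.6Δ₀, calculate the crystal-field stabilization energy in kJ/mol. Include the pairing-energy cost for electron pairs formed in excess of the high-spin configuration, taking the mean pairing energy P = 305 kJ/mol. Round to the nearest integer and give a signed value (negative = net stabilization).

Ligand charges: 4×(-1) from CN⁻ and 1×(+0) from bipy sum to -4; with overall charge -1, Fe is +3.
Fe³⁺: group 8, so d-count = 8 − 3 = 5.
Electron filling gives t2g^5 e_g^0.
CFSE(orbital) = 5×(-0.4Δ₀) + 0×(0.6Δ₀) = -2.0Δ₀; with Δ₀ = 374 kJ/mol that is -748 kJ/mol.
Pairing penalty: 2 pairs vs 0 in the high-spin reference → 2 extra × P = 610 kJ/mol.
Combining: -748 + 610 = -138 kJ/mol.

-138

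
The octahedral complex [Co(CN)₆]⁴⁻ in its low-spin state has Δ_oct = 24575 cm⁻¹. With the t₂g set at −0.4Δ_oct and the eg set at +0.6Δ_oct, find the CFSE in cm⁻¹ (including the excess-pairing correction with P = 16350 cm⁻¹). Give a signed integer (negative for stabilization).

-27885

Each CN⁻ contributes -1; 6 × (-1) = -6. With overall charge -4, Co is in the +2 oxidation state.
Co²⁺: group 9, so d-count = 9 − 2 = 7.
Electron filling gives t₂g⁶ eg¹.
Orbital CFSE = 6(-0.4) + 1(0.6) = -1.8Δ_oct = -1.8 × 24575 = -44235 cm⁻¹.
Pairing penalty: 3 pairs vs 2 in the high-spin reference → 1 extra × P = 16350 cm⁻¹.
Overall CFSE = -44235 + 16350 = -27885 cm⁻¹.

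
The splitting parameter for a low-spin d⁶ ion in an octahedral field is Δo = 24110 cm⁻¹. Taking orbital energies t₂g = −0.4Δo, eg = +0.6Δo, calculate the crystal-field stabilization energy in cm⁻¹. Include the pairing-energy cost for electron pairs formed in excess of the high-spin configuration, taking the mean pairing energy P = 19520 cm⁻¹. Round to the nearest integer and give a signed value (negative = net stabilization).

-18824

The d⁶ electrons fill as t₂g⁶ eg⁰.
The orbital stabilization is -2.4Δo = -2.4 × 24110 = -57864 cm⁻¹.
High-spin d⁶ would be t₂g⁴ eg² with 1 pair; low-spin has 3, so 2 excess pairs cost +2P = +39040 cm⁻¹.
Overall CFSE = -57864 + 39040 = -18824 cm⁻¹.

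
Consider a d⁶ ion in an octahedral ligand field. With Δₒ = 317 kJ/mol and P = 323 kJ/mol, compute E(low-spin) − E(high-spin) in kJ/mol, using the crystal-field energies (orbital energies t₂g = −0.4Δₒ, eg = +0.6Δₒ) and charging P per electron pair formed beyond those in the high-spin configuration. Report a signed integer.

High-spin: t₂g⁴ eg², CFSE = -0.4Δₒ = -127 kJ/mol.
Low-spin: t₂g⁶ eg⁰, orbital CFSE = -2.4Δₒ = -761 kJ/mol; plus 2 excess pairs × P = +646 kJ/mol; total -115 kJ/mol.
E(LS) − E(HS) = -115 − (-127) = 12 kJ/mol.

12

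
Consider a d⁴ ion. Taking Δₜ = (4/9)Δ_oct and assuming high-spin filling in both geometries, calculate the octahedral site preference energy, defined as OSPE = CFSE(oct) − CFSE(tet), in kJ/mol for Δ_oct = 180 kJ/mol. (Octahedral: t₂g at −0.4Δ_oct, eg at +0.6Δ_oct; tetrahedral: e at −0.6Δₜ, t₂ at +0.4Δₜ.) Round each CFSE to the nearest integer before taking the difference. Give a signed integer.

-76

In an octahedral site d⁴ (HS) is t₂g³ eg¹, giving CFSE(oct) = -0.6Δ_oct = -108 kJ/mol.
In a tetrahedral site the filling is e² t₂²: CFSE(tet) = -0.4Δₜ = -0.4 × (4/9)(180) = -32 kJ/mol.
OSPE = CFSE(oct) − CFSE(tet) = -108 − (-32) = -76 kJ/mol.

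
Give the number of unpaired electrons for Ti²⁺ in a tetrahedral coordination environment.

Ti is in group 4, so Ti²⁺ is d² (4 − 2 = 2).
With tetrahedral geometry the complex is necessarily high-spin.
Configuration: e^2 t2^0, giving 2 unpaired electrons.

2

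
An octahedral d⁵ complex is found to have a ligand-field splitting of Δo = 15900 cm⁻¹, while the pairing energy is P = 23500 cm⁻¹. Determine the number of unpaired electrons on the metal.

5

With Δo < P the complex is high-spin.
That gives t2g^3 e_g^2.
Unpaired electrons: 5.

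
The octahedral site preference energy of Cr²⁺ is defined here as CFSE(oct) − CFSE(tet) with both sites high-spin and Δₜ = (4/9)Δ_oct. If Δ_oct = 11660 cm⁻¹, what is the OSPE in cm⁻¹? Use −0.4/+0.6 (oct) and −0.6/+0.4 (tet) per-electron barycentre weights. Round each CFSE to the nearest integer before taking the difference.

Cr is in group 6, so Cr²⁺ is d⁴ (6 − 2 = 4).
Octahedral high-spin t2g^3 e_g^1: CFSE = -0.6 × 11660 = -6996 cm⁻¹.
Tetrahedral e^2 t2^2 gives -0.4Δₜ = -0.4 × (4/9) × 11660 = -2073 cm⁻¹.
Subtracting, OSPE = -6996 − (-2073) = -4923 cm⁻¹.

-4923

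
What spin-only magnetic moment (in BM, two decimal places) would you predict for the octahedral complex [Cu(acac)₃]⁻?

Each acac⁻ contributes -1; 3 × (-1) = -3. With overall charge -1, Cu is in the +2 oxidation state.
Cu²⁺: group 11, so d-count = 11 − 2 = 9.
Configuration: t₂g⁶ eg³ → 1 unpaired electron.
μ(spin-only) = √[1(1+2)] = √3 ≈ 1.73 BM.

1.73 BM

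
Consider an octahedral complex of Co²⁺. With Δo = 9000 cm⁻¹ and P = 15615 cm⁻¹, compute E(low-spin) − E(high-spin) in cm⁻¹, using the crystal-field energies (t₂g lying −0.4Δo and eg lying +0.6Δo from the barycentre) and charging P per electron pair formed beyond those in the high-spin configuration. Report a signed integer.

Co is in group 9, so Co²⁺ is d⁷ (9 − 2 = 7).
In the high-spin limit (t₂g⁵ eg²) the orbital term is -0.8Δo = -7200 cm⁻¹, with no excess pairing.
Low-spin t₂g⁶ eg¹ gives -1.8Δo = -16200 cm⁻¹, but forming 1 extra pair costs 1P = 15615 cm⁻¹, so E(LS) = -16200 + 15615 = -585 cm⁻¹.
E(LS) − E(HS) = -585 − (-7200) = 6615 cm⁻¹.

6615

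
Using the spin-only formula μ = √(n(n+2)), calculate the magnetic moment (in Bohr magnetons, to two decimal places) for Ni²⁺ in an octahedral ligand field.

2.83 Bohr magnetons

Ni sits in group 10; removing 2 electrons leaves Ni²⁺ with 10 − 2 = 8 d electrons.
Configuration: t₂g⁶ eg² → 2 unpaired electrons.
μ(spin-only) = √[2(2+2)] = √8 ≈ 2.83 Bohr magnetons.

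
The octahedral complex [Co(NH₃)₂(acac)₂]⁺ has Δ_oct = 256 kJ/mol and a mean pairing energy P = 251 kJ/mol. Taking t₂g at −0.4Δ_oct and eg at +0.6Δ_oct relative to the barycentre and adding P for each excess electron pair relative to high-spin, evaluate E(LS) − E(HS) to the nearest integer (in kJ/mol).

Ligand charges: 2×(+0) from NH₃ and 2×(-1) from acac⁻ sum to -2; with overall charge +1, Co is +3.
Co sits in group 9; removing 3 electrons leaves Co³⁺ with 9 − 3 = 6 d electrons.
High-spin d⁶ fills as t₂g⁴ eg² with CFSE 4(−0.4) + 2(+0.6) = -0.4Δ_oct = -102 kJ/mol.
Low-spin: t₂g⁶ eg⁰, orbital CFSE = -2.4Δ_oct = -614 kJ/mol; plus 2 excess pairs × P = +502 kJ/mol; total -112 kJ/mol.
Thus E(LS) − E(HS) = -10 kJ/mol.

-10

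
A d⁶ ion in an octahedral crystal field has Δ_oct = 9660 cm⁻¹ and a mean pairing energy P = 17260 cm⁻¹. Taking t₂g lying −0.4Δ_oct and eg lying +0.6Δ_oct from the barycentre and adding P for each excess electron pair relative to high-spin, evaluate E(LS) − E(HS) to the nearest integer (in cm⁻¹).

High-spin d⁶ fills as t₂g⁴ eg² with CFSE 4(−0.4) + 2(+0.6) = -0.4Δ_oct = -3864 cm⁻¹.
Low-spin t₂g⁶ eg⁰ gives -2.4Δ_oct = -23184 cm⁻¹, but forming 2 extra pairs costs 2P = 34520 cm⁻¹, so E(LS) = -23184 + 34520 = 11336 cm⁻¹.
The difference is 11336 − (-3864) = 15200 cm⁻¹, so high-spin lies lower.

15200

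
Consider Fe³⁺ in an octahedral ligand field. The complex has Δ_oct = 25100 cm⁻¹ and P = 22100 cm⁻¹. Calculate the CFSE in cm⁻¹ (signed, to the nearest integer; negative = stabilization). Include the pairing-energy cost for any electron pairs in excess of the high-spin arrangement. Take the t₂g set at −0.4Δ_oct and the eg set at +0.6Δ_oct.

-6000

Fe sits in group 8; removing 3 electrons leaves Fe³⁺ with 8 − 3 = 5 d electrons.
Here Δ_oct > P (25100 > 22100), so the low-spin state is favoured.
That gives t₂g⁵ eg⁰.
Orbital CFSE = -2.0Δ_oct = -2.0 × 25100 = -50200 cm⁻¹.
Excess pairs vs high-spin: 2 − 0 = 2; pairing cost = +44200 cm⁻¹.
Net CFSE = -50200 + 44200 = -6000 cm⁻¹.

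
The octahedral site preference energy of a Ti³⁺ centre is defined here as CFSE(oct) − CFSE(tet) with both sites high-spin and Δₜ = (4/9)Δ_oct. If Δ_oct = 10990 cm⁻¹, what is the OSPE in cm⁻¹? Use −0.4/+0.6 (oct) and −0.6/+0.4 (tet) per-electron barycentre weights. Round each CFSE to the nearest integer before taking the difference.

Ti sits in group 4; removing 3 electrons leaves Ti³⁺ with 4 − 3 = 1 d electrons.
In an octahedral site d¹ (HS) is t2g^1 e_g^0, giving CFSE(oct) = -0.4Δ_oct = -4396 cm⁻¹.
Tetrahedral e^1 t2^0 gives -0.6Δₜ = -0.6 × (4/9) × 10990 = -2931 cm⁻¹.
OSPE = CFSE(oct) − CFSE(tet) = -4396 − (-2931) = -1465 cm⁻¹.

-1465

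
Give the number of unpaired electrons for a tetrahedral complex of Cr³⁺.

3

Cr sits in group 6; removing 3 electrons leaves Cr³⁺ with 6 − 3 = 3 d electrons.
Tetrahedral splitting is small, so the complex is high-spin.
Configuration: e^2 t2^1, giving 3 unpaired electrons.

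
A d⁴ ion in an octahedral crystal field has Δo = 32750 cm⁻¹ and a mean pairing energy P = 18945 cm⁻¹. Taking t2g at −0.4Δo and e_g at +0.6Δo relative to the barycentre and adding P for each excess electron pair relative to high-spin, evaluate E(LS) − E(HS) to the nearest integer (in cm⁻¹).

In the high-spin limit (t2g^3 e_g^1) the orbital term is -0.6Δo = -19650 cm⁻¹, with no excess pairing.
For low-spin the configuration is t2g^4 e_g^0: orbital energy -1.6 × 32750 = -52400 cm⁻¹, and 1 additional pair relative to high-spin adds 18945 cm⁻¹, giving -33455 cm⁻¹.
The difference is -33455 − (-19650) = -13805 cm⁻¹, so low-spin lies lower.

-13805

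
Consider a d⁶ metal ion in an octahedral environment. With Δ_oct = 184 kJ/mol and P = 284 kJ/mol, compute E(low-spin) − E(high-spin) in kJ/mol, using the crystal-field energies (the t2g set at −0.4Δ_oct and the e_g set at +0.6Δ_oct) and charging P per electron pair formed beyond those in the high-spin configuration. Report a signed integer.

200

High-spin d⁶ fills as t2g^4 e_g^2 with CFSE 4(−0.4) + 2(+0.6) = -0.4Δ_oct = -74 kJ/mol.
For low-spin the configuration is t2g^6 e_g^0: orbital energy -2.4 × 184 = -442 kJ/mol, and 2 additional pairs relative to high-spin add 568 kJ/mol, giving 126 kJ/mol.
Thus E(LS) − E(HS) = 200 kJ/mol.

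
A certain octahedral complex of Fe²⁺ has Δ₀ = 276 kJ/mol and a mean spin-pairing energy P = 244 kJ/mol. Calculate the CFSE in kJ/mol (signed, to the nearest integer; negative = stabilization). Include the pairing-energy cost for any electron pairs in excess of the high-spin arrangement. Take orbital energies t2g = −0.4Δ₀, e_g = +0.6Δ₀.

-174

Fe sits in group 8; removing 2 electrons leaves Fe²⁺ with 8 − 2 = 6 d electrons.
Since Δ₀ = 276 kJ/mol > P = 244 kJ/mol, the complex adopts the low-spin configuration.
That gives t2g^6 e_g^0.
Orbital CFSE = -2.4Δ₀ = -2.4 × 276 = -662 kJ/mol.
Excess pairs vs high-spin: 3 − 1 = 2; pairing cost = +488 kJ/mol.
Net CFSE = -662 + 488 = -174 kJ/mol.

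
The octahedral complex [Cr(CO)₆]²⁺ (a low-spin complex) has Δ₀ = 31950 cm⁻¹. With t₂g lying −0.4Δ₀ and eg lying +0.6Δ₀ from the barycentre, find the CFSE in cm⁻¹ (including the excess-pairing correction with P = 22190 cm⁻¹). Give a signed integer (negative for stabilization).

CO is neutral, so the +2 overall charge sits on Cr: oxidation state +2.
Cr is in group 6, so Cr²⁺ is d⁴ (6 − 2 = 4).
Electron filling gives t₂g⁴ eg⁰.
CFSE(orbital) = 4×(-0.4Δ₀) + 0×(0.6Δ₀) = -1.6Δ₀; with Δ₀ = 31950 cm⁻¹ that is -51120 cm⁻¹.
High-spin d⁴ would be t₂g³ eg¹ with 0 pairs; low-spin has 1, so 1 excess pair costs +1P = +22190 cm⁻¹.
Combining: -51120 + 22190 = -28930 cm⁻¹.

-28930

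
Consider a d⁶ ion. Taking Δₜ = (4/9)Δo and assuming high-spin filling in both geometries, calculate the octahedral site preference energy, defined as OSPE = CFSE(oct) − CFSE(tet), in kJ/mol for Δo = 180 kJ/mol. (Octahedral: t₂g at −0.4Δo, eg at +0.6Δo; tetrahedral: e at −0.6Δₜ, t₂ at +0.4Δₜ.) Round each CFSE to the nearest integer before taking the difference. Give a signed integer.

In an octahedral site d⁶ (HS) is t2g^4 e_g^2, giving CFSE(oct) = -0.4Δo = -72 kJ/mol.
Tetrahedral e^3 t2^3 gives -0.6Δₜ = -0.6 × (4/9) × 180 = -48 kJ/mol.
Subtracting, OSPE = -72 − (-48) = -24 kJ/mol.

-24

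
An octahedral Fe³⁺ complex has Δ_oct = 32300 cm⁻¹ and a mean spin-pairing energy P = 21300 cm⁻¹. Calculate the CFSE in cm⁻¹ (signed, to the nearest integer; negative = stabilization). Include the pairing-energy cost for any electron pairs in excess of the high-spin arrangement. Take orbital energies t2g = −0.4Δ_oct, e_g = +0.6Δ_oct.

Fe is in group 8, so Fe³⁺ is d⁵ (8 − 3 = 5).
Δ_oct > P, so pairing is preferred: the ground state is low-spin.
Filling d⁵ accordingly: t2g^5 e_g^0.
Orbital CFSE = -2.0Δ_oct = -2.0 × 32300 = -64600 cm⁻¹.
Excess pairs vs high-spin: 2 − 0 = 2; pairing cost = +42600 cm⁻¹.
Net CFSE = -64600 + 42600 = -22000 cm⁻¹.

-22000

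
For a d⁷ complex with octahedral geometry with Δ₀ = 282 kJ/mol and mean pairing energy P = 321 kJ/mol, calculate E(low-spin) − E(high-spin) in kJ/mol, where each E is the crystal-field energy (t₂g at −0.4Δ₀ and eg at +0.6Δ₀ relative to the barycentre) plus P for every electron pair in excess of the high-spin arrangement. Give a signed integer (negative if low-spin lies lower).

High-spin d⁷ fills as t₂g⁵ eg² with CFSE 5(−0.4) + 2(+0.6) = -0.8Δ₀ = -226 kJ/mol.
Low-spin t₂g⁶ eg¹ gives -1.8Δ₀ = -508 kJ/mol, but forming 1 extra pair costs 1P = 321 kJ/mol, so E(LS) = -508 + 321 = -187 kJ/mol.
Thus E(LS) − E(HS) = 39 kJ/mol.

39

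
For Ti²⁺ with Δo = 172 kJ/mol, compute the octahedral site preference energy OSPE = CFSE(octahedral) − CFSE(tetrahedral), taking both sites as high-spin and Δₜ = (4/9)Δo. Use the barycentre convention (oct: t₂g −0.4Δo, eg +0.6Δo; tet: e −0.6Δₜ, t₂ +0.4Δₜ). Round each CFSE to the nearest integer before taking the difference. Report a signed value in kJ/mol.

-46

Ti²⁺: group 4, so d-count = 4 − 2 = 2.
Octahedral high-spin t₂g² eg⁰: CFSE = -0.8 × 172 = -138 kJ/mol.
Tetrahedral: e² t₂⁰, CFSE = 2(−0.6) + 0(+0.4) = -1.2Δₜ = -1.2 × (4/9) × 172 = -92 kJ/mol.
OSPE = -138 − (-92) = -46 kJ/mol.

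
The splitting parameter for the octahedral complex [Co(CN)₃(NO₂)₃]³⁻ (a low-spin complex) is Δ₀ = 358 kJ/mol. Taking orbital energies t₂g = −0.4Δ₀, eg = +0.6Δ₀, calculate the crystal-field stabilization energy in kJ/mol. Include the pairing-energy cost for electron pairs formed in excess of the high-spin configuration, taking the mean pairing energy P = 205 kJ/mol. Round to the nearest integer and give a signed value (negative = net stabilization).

Ligand charges: 3×(-1) from CN⁻ and 3×(-1) from NO₂⁻ sum to -6; with overall charge -3, Co is +3.
Co is in group 9, so Co³⁺ is d⁶ (9 − 3 = 6).
Configuration: t₂g⁶ eg⁰.
CFSE(orbital) = 6×(-0.4Δ₀) + 0×(0.6Δ₀) = -2.4Δ₀; with Δ₀ = 358 kJ/mol that is -859 kJ/mol.
High-spin d⁶ would be t₂g⁴ eg² with 1 pair; low-spin has 3, so 2 excess pairs cost +2P = +410 kJ/mol.
Overall CFSE = -859 + 410 = -449 kJ/mol.

-449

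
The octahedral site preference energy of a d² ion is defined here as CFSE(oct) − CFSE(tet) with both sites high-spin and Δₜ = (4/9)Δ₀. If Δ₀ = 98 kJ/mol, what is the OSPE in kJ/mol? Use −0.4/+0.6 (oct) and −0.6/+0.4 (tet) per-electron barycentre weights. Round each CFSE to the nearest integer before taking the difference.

Octahedral (high-spin): t₂g² eg⁰, CFSE = 2(−0.4) + 0(+0.6) = -0.8Δ₀ = -0.8 × 98 = -78 kJ/mol.
Tetrahedral e² t₂⁰ gives -1.2Δₜ = -1.2 × (4/9) × 98 = -52 kJ/mol.
OSPE = -78 − (-52) = -26 kJ/mol.

-26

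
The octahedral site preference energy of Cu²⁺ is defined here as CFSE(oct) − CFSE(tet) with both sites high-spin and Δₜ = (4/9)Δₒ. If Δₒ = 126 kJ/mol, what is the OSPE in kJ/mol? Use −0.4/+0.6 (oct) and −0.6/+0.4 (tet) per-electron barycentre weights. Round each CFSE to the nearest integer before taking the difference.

Cu²⁺: group 11, so d-count = 11 − 2 = 9.
Octahedral (high-spin): t2g^6 e_g^3, CFSE = 6(−0.4) + 3(+0.6) = -0.6Δₒ = -0.6 × 126 = -76 kJ/mol.
In a tetrahedral site the filling is e^4 t2^5: CFSE(tet) = -0.4Δₜ = -0.4 × (4/9)(126) = -22 kJ/mol.
Subtracting, OSPE = -76 − (-22) = -54 kJ/mol.

-54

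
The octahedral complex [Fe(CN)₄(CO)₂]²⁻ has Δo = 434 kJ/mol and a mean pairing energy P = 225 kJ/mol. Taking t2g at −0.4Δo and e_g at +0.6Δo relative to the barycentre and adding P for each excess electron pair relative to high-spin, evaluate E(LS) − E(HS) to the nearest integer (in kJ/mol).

-418

Ligand charges: 4×(-1) from CN⁻ and 2×(+0) from CO sum to -4; with overall charge -2, Fe is +2.
Group 8 minus oxidation state +2 gives a d⁶ configuration for Fe²⁺.
High-spin d⁶ fills as t2g^4 e_g^2 with CFSE 4(−0.4) + 2(+0.6) = -0.4Δo = -174 kJ/mol.
Low-spin t2g^6 e_g^0 gives -2.4Δo = -1042 kJ/mol, but forming 2 extra pairs costs 2P = 450 kJ/mol, so E(LS) = -1042 + 450 = -592 kJ/mol.
The difference is -592 − (-174) = -418 kJ/mol, so low-spin lies lower.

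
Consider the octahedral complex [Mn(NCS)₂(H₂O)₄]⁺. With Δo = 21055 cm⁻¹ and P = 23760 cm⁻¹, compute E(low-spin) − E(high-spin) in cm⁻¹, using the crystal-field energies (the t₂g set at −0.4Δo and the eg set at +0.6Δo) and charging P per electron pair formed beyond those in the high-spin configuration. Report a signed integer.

Ligand charges: 2×(-1) from NCS⁻ and 4×(+0) from H₂O sum to -2; with overall charge +1, Mn is +3.
Mn³⁺: group 7, so d-count = 7 − 3 = 4.
In the high-spin limit (t₂g³ eg¹) the orbital term is -0.6Δo = -12633 cm⁻¹, with no excess pairing.
Low-spin t₂g⁴ eg⁰ gives -1.6Δo = -33688 cm⁻¹, but forming 1 extra pair costs 1P = 23760 cm⁻¹, so E(LS) = -33688 + 23760 = -9928 cm⁻¹.
Thus E(LS) − E(HS) = 2705 cm⁻¹.

2705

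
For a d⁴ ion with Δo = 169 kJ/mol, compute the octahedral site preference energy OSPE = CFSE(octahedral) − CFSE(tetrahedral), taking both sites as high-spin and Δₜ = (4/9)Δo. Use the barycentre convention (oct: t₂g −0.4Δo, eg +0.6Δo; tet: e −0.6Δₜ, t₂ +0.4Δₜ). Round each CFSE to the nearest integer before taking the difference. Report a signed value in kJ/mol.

-71

Octahedral high-spin t2g^3 e_g^1: CFSE = -0.6 × 169 = -101 kJ/mol.
Tetrahedral e^2 t2^2 gives -0.4Δₜ = -0.4 × (4/9) × 169 = -30 kJ/mol.
Subtracting, OSPE = -101 − (-30) = -71 kJ/mol.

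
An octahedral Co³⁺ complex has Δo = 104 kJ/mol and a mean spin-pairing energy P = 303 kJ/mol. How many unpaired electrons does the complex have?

4

Co sits in group 9; removing 3 electrons leaves Co³⁺ with 9 − 3 = 6 d electrons.
Δo < P, so pairing is avoided: the ground state is high-spin.
That gives t₂g⁴ eg².
Unpaired electrons: 4.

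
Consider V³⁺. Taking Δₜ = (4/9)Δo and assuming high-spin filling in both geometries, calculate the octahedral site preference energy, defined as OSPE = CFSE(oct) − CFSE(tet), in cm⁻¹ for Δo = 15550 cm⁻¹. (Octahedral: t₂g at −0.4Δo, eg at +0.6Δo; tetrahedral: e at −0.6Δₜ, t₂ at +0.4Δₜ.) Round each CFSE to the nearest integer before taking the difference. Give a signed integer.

-4147

V³⁺: group 5, so d-count = 5 − 3 = 2.
Octahedral (high-spin): t₂g² eg⁰, CFSE = 2(−0.4) + 0(+0.6) = -0.8Δo = -0.8 × 15550 = -12440 cm⁻¹.
Tetrahedral: e² t₂⁰, CFSE = 2(−0.6) + 0(+0.4) = -1.2Δₜ = -1.2 × (4/9) × 15550 = -8293 cm⁻¹.
OSPE = CFSE(oct) − CFSE(tet) = -12440 − (-8293) = -4147 cm⁻¹.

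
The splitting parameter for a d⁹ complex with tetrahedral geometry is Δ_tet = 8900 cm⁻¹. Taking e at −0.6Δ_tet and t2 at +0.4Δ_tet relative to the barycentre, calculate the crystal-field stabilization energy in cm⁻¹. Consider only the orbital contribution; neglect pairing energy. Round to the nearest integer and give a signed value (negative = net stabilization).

-3560

Tetrahedral fields are weak (Δₜ ≈ 4/9 Δₒ), so electrons fill high-spin.
The d⁹ electrons fill as e^4 t2^5.
The orbital stabilization is -0.4Δ_tet = -0.4 × 8900 = -3560 cm⁻¹.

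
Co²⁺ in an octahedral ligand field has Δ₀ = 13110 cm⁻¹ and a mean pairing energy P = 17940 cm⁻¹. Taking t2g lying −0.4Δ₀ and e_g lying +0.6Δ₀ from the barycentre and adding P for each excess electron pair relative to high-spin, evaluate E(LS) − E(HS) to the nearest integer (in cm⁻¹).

4830

Co sits in group 9; removing 2 electrons leaves Co²⁺ with 9 − 2 = 7 d electrons.
High-spin d⁷ fills as t2g^5 e_g^2 with CFSE 5(−0.4) + 2(+0.6) = -0.8Δ₀ = -10488 cm⁻¹.
Low-spin: t2g^6 e_g^1, orbital CFSE = -1.8Δ₀ = -23598 cm⁻¹; plus 1 excess pair × P = +17940 cm⁻¹; total -5658 cm⁻¹.
The difference is -5658 − (-10488) = 4830 cm⁻¹, so high-spin lies lower.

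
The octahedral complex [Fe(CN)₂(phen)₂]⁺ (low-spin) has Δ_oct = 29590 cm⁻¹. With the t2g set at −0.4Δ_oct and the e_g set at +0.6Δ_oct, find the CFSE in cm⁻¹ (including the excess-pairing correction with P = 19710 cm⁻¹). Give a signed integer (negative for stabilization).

Ligand charges: 2×(-1) from CN⁻ and 2×(+0) from phen sum to -2; with overall charge +1, Fe is +3.
Group 8 minus oxidation state +3 gives a d⁵ configuration for Fe³⁺.
Configuration: t2g^5 e_g^0.
The orbital stabilization is -2.0Δ_oct = -2.0 × 29590 = -59180 cm⁻¹.
Pairing penalty: 2 pairs vs 0 in the high-spin reference → 2 extra × P = 39420 cm⁻¹.
Combining: -59180 + 39420 = -19760 cm⁻¹.

-19760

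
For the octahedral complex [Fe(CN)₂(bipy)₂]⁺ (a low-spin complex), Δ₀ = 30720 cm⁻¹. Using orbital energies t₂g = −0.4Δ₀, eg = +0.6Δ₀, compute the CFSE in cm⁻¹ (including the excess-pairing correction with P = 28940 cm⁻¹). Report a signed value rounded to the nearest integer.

Ligand charges: 2×(-1) from CN⁻ and 2×(+0) from bipy sum to -2; with overall charge +1, Fe is +3.
Fe³⁺: group 8, so d-count = 8 − 3 = 5.
Configuration: t₂g⁵ eg⁰.
CFSE(orbital) = 5×(-0.4Δ₀) + 0×(0.6Δ₀) = -2.0Δ₀; with Δ₀ = 30720 cm⁻¹ that is -61440 cm⁻¹.
High-spin d⁵ would be t₂g³ eg² with 0 pairs; low-spin has 2, so 2 excess pairs cost +2P = +57880 cm⁻¹.
Net CFSE = -61440 + 57880 = -3560 cm⁻¹.

-3560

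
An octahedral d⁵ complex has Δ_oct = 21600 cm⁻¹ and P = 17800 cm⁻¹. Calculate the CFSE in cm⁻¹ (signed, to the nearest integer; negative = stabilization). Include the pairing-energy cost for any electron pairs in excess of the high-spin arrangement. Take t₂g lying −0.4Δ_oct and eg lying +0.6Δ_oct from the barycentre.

With Δ_oct > P the complex is low-spin.
That gives t₂g⁵ eg⁰.
Orbital CFSE = -2.0Δ_oct = -2.0 × 21600 = -43200 cm⁻¹.
Excess pairs vs high-spin: 2 − 0 = 2; pairing cost = +35600 cm⁻¹.
Net CFSE = -43200 + 35600 = -7600 cm⁻¹.

-7600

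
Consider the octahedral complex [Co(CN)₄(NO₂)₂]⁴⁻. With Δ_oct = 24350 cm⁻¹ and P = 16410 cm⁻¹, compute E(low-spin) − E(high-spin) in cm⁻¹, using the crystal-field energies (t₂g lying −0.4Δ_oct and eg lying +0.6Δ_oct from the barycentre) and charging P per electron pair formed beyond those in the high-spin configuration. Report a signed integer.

-7940

Ligand charges: 4×(-1) from CN⁻ and 2×(-1) from NO₂⁻ sum to -6; with overall charge -4, Co is +2.
Co is in group 9, so Co²⁺ is d⁷ (9 − 2 = 7).
High-spin d⁷ fills as t₂g⁵ eg² with CFSE 5(−0.4) + 2(+0.6) = -0.8Δ_oct = -19480 cm⁻¹.
For low-spin the configuration is t₂g⁶ eg¹: orbital energy -1.8 × 24350 = -43830 cm⁻¹, and 1 additional pair relative to high-spin adds 16410 cm⁻¹, giving -27420 cm⁻¹.
Thus E(LS) − E(HS) = -7940 cm⁻¹.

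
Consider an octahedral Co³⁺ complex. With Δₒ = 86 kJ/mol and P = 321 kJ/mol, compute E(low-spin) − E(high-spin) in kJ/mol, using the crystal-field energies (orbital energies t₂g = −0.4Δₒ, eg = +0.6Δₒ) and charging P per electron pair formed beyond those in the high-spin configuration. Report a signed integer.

470

Co sits in group 9; removing 3 electrons leaves Co³⁺ with 9 − 3 = 6 d electrons.
High-spin: t₂g⁴ eg², CFSE = -0.4Δₒ = -34 kJ/mol.
Low-spin t₂g⁶ eg⁰ gives -2.4Δₒ = -206 kJ/mol, but forming 2 extra pairs costs 2P = 642 kJ/mol, so E(LS) = -206 + 642 = 436 kJ/mol.
The difference is 436 − (-34) = 470 kJ/mol, so high-spin lies lower.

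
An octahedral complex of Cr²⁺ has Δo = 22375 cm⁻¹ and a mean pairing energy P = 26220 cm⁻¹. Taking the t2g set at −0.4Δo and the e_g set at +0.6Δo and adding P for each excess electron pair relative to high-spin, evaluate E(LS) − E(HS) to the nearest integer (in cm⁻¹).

3845

Group 6 minus oxidation state +2 gives a d⁴ configuration for Cr²⁺.
High-spin d⁴ fills as t2g^3 e_g^1 with CFSE 3(−0.4) + 1(+0.6) = -0.6Δo = -13425 cm⁻¹.
For low-spin the configuration is t2g^4 e_g^0: orbital energy -1.6 × 22375 = -35800 cm⁻¹, and 1 additional pair relative to high-spin adds 26220 cm⁻¹, giving -9580 cm⁻¹.
E(LS) − E(HS) = -9580 − (-13425) = 3845 cm⁻¹.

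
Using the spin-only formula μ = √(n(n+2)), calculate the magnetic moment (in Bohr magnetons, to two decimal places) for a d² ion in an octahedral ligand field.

2.83 Bohr magnetons

Configuration: t2g^2 e_g^0 → 2 unpaired electrons.
μ(spin-only) = √[2(2+2)] = √8 ≈ 2.83 Bohr magnetons.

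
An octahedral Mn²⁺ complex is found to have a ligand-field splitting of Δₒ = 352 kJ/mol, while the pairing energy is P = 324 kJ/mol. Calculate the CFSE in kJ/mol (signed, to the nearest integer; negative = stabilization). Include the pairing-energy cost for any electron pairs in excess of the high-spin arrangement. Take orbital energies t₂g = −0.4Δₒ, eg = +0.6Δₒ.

-56

Mn²⁺: group 7, so d-count = 7 − 2 = 5.
Here Δₒ > P (352 > 324), so the low-spin state is favoured.
That gives t₂g⁵ eg⁰.
Orbital CFSE = -2.0Δₒ = -2.0 × 352 = -704 kJ/mol.
Excess pairs vs high-spin: 2 − 0 = 2; pairing cost = +648 kJ/mol.
Net CFSE = -704 + 648 = -56 kJ/mol.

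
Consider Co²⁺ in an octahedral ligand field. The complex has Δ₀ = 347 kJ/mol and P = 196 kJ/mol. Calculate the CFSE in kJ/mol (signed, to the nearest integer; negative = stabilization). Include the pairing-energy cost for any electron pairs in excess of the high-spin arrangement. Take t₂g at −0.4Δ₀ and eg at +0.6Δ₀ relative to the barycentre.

-429

Co sits in group 9; removing 2 electrons leaves Co²⁺ with 9 − 2 = 7 d electrons.
Δ₀ > P, so pairing is preferred: the ground state is low-spin.
Configuration: t₂g⁶ eg¹.
Orbital CFSE = -1.8Δ₀ = -1.8 × 347 = -625 kJ/mol.
Excess pairs vs high-spin: 3 − 2 = 1; pairing cost = +196 kJ/mol.
Net CFSE = -625 + 196 = -429 kJ/mol.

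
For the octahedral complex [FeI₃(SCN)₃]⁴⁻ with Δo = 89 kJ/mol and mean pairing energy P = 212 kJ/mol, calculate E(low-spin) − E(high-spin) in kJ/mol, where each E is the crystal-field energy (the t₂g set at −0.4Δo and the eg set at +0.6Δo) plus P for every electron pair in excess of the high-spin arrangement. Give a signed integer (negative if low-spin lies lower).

246

Ligand charges: 3×(-1) from I⁻ and 3×(-1) from SCN⁻ sum to -6; with overall charge -4, Fe is +2.
Fe sits in group 8; removing 2 electrons leaves Fe²⁺ with 8 − 2 = 6 d electrons.
High-spin: t₂g⁴ eg², CFSE = -0.4Δo = -36 kJ/mol.
Low-spin: t₂g⁶ eg⁰, orbital CFSE = -2.4Δo = -214 kJ/mol; plus 2 excess pairs × P = +424 kJ/mol; total 210 kJ/mol.
Thus E(LS) − E(HS) = 246 kJ/mol.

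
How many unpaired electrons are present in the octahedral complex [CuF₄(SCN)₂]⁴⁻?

1

Ligand charges: 4×(-1) from F⁻ and 2×(-1) from SCN⁻ sum to -6; with overall charge -4, Cu is +2.
Group 11 minus oxidation state +2 gives a d⁹ configuration for Cu²⁺.
Configuration: t2g^6 e_g^3, giving 1 unpaired electron.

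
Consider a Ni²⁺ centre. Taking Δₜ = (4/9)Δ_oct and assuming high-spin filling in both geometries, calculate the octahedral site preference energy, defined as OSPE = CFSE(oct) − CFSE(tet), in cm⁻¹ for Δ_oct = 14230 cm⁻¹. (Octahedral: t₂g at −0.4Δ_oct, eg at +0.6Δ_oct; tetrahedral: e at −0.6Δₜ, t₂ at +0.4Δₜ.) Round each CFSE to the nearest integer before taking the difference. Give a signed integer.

-12016

Ni is in group 10, so Ni²⁺ is d⁸ (10 − 2 = 8).
Octahedral high-spin t₂g⁶ eg²: CFSE = -1.2 × 14230 = -17076 cm⁻¹.
Tetrahedral: e⁴ t₂⁴, CFSE = 4(−0.6) + 4(+0.4) = -0.8Δₜ = -0.8 × (4/9) × 14230 = -5060 cm⁻¹.
OSPE = CFSE(oct) − CFSE(tet) = -17076 − (-5060) = -12016 cm⁻¹.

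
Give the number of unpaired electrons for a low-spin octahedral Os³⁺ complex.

Os³⁺: group 8, so d-count = 8 − 3 = 5.
Configuration: t2g^5 e_g^0, giving 1 unpaired electron.

1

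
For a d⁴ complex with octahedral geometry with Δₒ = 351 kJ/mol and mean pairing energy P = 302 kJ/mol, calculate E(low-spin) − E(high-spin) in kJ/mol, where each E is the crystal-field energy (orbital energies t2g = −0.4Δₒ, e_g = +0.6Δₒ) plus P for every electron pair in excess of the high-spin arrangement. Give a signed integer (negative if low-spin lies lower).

High-spin: t2g^3 e_g^1, CFSE = -0.6Δₒ = -211 kJ/mol.
Low-spin: t2g^4 e_g^0, orbital CFSE = -1.6Δₒ = -562 kJ/mol; plus 1 excess pair × P = +302 kJ/mol; total -260 kJ/mol.
The difference is -260 − (-211) = -49 kJ/mol, so low-spin lies lower.

-49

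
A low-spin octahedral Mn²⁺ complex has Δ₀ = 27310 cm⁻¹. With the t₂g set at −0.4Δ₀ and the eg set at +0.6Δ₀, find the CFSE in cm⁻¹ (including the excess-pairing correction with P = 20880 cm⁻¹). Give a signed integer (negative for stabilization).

Mn sits in group 7; removing 2 electrons leaves Mn²⁺ with 7 − 2 = 5 d electrons.
Electron filling gives t₂g⁵ eg⁰.
The orbital stabilization is -2.0Δ₀ = -2.0 × 27310 = -54620 cm⁻¹.
High-spin d⁵ would be t₂g³ eg² with 0 pairs; low-spin has 2, so 2 excess pairs cost +2P = +41760 cm⁻¹.
Combining: -54620 + 41760 = -12860 cm⁻¹.

-12860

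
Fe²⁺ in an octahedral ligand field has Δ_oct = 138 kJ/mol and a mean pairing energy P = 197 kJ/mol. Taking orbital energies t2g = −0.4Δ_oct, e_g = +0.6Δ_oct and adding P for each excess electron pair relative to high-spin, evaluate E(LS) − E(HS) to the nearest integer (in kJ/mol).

118

Group 8 minus oxidation state +2 gives a d⁶ configuration for Fe²⁺.
In the high-spin limit (t2g^4 e_g^2) the orbital term is -0.4Δ_oct = -55 kJ/mol, with no excess pairing.
Low-spin: t2g^6 e_g^0, orbital CFSE = -2.4Δ_oct = -331 kJ/mol; plus 2 excess pairs × P = +394 kJ/mol; total 63 kJ/mol.
The difference is 63 − (-55) = 118 kJ/mol, so high-spin lies lower.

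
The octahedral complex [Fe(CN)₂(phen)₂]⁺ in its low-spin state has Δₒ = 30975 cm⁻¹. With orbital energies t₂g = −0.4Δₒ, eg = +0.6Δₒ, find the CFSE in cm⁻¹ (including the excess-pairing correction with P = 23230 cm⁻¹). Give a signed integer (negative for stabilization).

Ligand charges: 2×(-1) from CN⁻ and 2×(+0) from phen sum to -2; with overall charge +1, Fe is +3.
Fe is in group 8, so Fe³⁺ is d⁵ (8 − 3 = 5).
Electron filling gives t₂g⁵ eg⁰.
The orbital stabilization is -2.0Δₒ = -2.0 × 30975 = -61950 cm⁻¹.
Relative to high-spin t₂g³ eg² (0 paired), the low-spin configuration has 2 additional pairs, contributing +2 × 23230 = +46460 cm⁻¹.
Combining: -61950 + 46460 = -15490 cm⁻¹.

-15490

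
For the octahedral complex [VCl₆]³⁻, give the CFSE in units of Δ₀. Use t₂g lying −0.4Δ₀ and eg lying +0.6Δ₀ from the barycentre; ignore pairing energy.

-0.8 Δ₀

Each Cl⁻ contributes -1; 6 × (-1) = -6. With overall charge -3, V is in the +3 oxidation state.
V is in group 5, so V³⁺ is d² (5 − 3 = 2).
For octahedral d² the high- and low-spin configurations coincide.
Configuration: t₂g² eg⁰.
CFSE = 2(-0.4Δ₀) + 0(0.6Δ₀) = -0.8Δ₀ + 0.0Δ₀ = -0.8Δ₀.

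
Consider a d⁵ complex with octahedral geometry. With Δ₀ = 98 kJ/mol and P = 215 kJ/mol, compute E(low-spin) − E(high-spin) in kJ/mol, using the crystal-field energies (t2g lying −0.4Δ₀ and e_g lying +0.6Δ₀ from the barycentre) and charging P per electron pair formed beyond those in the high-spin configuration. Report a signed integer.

234

High-spin: t2g^3 e_g^2, CFSE = 0.0Δ₀ = 0 kJ/mol.
Low-spin t2g^5 e_g^0 gives -2.0Δ₀ = -196 kJ/mol, but forming 2 extra pairs costs 2P = 430 kJ/mol, so E(LS) = -196 + 430 = 234 kJ/mol.
The difference is 234 − (0) = 234 kJ/mol, so high-spin lies lower.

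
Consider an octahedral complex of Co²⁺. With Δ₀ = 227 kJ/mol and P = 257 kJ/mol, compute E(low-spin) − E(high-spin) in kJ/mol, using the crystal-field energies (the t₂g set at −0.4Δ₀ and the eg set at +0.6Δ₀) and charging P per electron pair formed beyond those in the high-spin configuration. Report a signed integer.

Co²⁺: group 9, so d-count = 9 − 2 = 7.
High-spin d⁷ fills as t₂g⁵ eg² with CFSE 5(−0.4) + 2(+0.6) = -0.8Δ₀ = -182 kJ/mol.
Low-spin t₂g⁶ eg¹ gives -1.8Δ₀ = -409 kJ/mol, but forming 1 extra pair costs 1P = 257 kJ/mol, so E(LS) = -409 + 257 = -152 kJ/mol.
E(LS) − E(HS) = -152 − (-182) = 30 kJ/mol.

30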